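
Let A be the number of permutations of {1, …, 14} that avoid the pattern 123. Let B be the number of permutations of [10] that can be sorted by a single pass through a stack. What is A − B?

Permutations of [n] avoiding any single length-3 pattern are counted by C_n; here n = 14. So A = C_14 = 2674440.
Stack-sortable permutations are exactly the 231-avoiding ones, counted by C_n; here n = 10. So B = C_10 = 16796.
A − B = 2674440 − 16796 = 2657644.

2657644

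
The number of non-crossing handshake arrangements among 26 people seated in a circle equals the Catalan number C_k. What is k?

Non-crossing handshake pairings of 2n people are counted by C_n; 26 people gives n = 13.

13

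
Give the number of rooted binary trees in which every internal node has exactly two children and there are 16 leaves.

A full binary tree with L leaves has L−1 internal nodes and is counted by C_{L−1}; L = 16 gives C_15.
C_15 = C(30,15)/16 = 155117520/16 = 9694845.

9694845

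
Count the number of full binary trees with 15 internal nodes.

9694845

The number of full binary trees on 15 internal nodes is the Catalan number C_15.
C_15 = 9694845.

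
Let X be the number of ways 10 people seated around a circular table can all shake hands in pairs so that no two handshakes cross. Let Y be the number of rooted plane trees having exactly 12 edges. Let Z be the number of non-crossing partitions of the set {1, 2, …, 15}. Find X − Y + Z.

Non-crossing handshake pairings of 2n people are counted by C_n; 10 people gives n = 5. So X = C_5 = 42.
A rooted plane tree with 12 edges has 13 nodes, and the count is C_12. So Y = C_12 = 208012.
The non-crossing partitions of [15] form a lattice of size C_15. So Z = C_15 = 9694845.
X − Y + Z = 42 − 208012 + 9694845 = 9486875.

9486875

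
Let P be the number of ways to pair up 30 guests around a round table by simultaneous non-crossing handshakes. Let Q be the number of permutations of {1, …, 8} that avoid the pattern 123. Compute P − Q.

9693415

Non-crossing handshake pairings of 2n people are counted by C_n; 30 people gives n = 15. So P = C_15 = 9694845.
Permutations of [n] avoiding any single length-3 pattern are counted by C_n; here n = 8. So Q = C_8 = 1430.
P − Q = 9694845 − 1430 = 9693415.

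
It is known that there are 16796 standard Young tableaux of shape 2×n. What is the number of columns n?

10

Standard Young tableaux of shape 2×n are counted by C_n. The Catalan number equal to 16796 is C_10.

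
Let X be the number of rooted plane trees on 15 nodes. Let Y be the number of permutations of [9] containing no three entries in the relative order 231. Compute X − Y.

2669578

Rooted ordered (plane) trees on m nodes have m−1 edges and are counted by C_{m−1}; m = 15 gives C_14. So X = C_14 = 2674440.
Permutations of [n] avoiding any single length-3 pattern are counted by C_n; here n = 9. So Y = C_9 = 4862.
X − Y = 2674440 − 4862 = 2669578.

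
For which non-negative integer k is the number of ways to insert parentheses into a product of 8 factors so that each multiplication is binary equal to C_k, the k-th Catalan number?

7

Bracketing 8 factors into binary products is counted by C_{8−1} = C_7.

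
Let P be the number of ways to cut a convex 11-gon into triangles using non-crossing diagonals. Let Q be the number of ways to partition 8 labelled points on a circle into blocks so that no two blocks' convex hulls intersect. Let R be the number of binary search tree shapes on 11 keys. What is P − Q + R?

A convex 11-gon is triangulated into 9 triangles, and the number of such triangulations is the Catalan number C_{11−2} = C_9. So P = C_9 = 4862.
Non-crossing partitions of an n-element set are counted by C_n; here n = 8. So Q = C_8 = 1430.
Rooted binary trees with 11 nodes (each child slot possibly empty) number C_11. So R = C_11 = 58786.
P − Q + R = 4862 − 1430 + 58786 = 62218.

62218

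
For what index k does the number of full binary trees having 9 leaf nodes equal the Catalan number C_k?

8

Full binary trees with 9 leaves have 9−1 = 8 internal nodes, so there are C_8 of them.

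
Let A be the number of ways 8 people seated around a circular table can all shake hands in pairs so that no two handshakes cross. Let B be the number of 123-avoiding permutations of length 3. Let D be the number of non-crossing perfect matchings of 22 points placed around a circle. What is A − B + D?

With 8 = 2·4 people, non-crossing handshake pairings are non-crossing perfect matchings on a circle, counted by C_4. So A = C_4 = 14.
For any fixed pattern of length 3, the pattern-avoiding permutations of [3] number C_3. So B = C_3 = 5.
Pairing 22 circle points by 11 non-crossing chords gives C_11 matchings. So D = C_11 = 58786.
A − B + D = 14 − 5 + 58786 = 58795.

58795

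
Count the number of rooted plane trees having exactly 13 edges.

742900

Rooted ordered trees with n edges are counted by C_n; here n = 13.
C_13 = 742900.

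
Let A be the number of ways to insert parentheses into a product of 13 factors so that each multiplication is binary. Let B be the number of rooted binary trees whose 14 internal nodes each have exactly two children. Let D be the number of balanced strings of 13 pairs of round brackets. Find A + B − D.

Bracketing 13 factors into binary products is counted by C_{13−1} = C_12. So A = C_12 = 208012.
The number of full binary trees on 14 internal nodes is the Catalan number C_14. So B = C_14 = 2674440.
A balanced arrangement of 13 bracket pairs is a Dyck word of semilength 13, so the count is C_13. So D = C_13 = 742900.
A + B − D = 208012 + 2674440 − 742900 = 2139552.

2139552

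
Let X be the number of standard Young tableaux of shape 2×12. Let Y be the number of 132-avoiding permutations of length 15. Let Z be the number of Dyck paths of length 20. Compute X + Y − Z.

9886061

Standard Young tableaux of shape 2×n are counted by C_n; here n = 12. So X = C_12 = 208012.
For any fixed pattern of length 3, the pattern-avoiding permutations of [15] number C_15. So Y = C_15 = 9694845.
A Dyck path with 10 up-steps and 10 down-steps has semilength 10, so there are C_10 of them. So Z = C_10 = 16796.
X + Y − Z = 208012 + 9694845 − 16796 = 9886061.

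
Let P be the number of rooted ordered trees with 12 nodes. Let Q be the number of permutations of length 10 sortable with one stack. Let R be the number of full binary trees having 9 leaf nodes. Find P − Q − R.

Rooted ordered (plane) trees on m nodes have m−1 edges and are counted by C_{m−1}; m = 12 gives C_11. So P = C_11 = 58786.
By Knuth's characterisation, the stack-sortable permutations of length 10 are the 231-avoiders, numbering C_10. So Q = C_10 = 16796.
Full binary trees with 9 leaves have 9−1 = 8 internal nodes, so there are C_8 of them. So R = C_8 = 1430.
P − Q − R = 58786 − 16796 − 1430 = 40560.

40560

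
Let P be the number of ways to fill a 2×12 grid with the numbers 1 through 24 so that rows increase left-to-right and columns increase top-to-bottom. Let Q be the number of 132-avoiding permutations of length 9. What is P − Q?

203150

Standard Young tableaux of shape 2×n are counted by C_n; here n = 12. So P = C_12 = 208012.
For any fixed pattern of length 3, the pattern-avoiding permutations of [9] number C_9. So Q = C_9 = 4862.
P − Q = 208012 − 4862 = 203150.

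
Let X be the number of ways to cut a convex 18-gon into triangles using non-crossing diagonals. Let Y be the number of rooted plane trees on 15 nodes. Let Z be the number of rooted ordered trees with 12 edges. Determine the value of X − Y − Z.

A convex 18-gon is triangulated into 16 triangles, and the number of such triangulations is the Catalan number C_{18−2} = C_16. So X = C_16 = 35357670.
A rooted plane tree on 15 nodes has 14 edges, and such trees are counted by C_14. So Y = C_14 = 2674440.
A rooted plane tree with 12 edges has 13 nodes, and the count is C_12. So Z = C_12 = 208012.
X − Y − Z = 35357670 − 2674440 − 208012 = 32475218.

32475218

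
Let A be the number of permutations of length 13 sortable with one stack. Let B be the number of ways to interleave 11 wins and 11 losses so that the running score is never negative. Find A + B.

801686

Stack-sortable permutations are exactly the 231-avoiding ones, counted by C_n; here n = 13. So A = C_13 = 742900.
Reading a vote for the leader as '(' and for the other as ')' turns such a sequence into a balanced string of 11 pairs, so the count is C_11. So B = C_11 = 58786.
A + B = 742900 + 58786 = 801686.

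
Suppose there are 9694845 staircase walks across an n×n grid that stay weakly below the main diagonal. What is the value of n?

15

Such diagonal-avoiding paths in an n×n grid are counted by C_n. The Catalan number equal to 9694845 is C_15.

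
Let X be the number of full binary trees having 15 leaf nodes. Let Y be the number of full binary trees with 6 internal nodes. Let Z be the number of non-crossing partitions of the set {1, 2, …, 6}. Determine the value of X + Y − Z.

2674440

A full binary tree with L leaves has L−1 internal nodes and is counted by C_{L−1}; L = 15 gives C_14. So X = C_14 = 2674440.
Full binary trees with n internal nodes are counted by C_n; here n = 6. So Y = C_6 = 132.
The non-crossing partitions of [6] form a lattice of size C_6. So Z = C_6 = 132.
X + Y − Z = 2674440 + 132 − 132 = 2674440.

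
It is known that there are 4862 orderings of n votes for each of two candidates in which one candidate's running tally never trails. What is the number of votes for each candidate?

9

Such ballot sequences with n votes each are counted by C_n. Since C_9 = 4862, the index is 9.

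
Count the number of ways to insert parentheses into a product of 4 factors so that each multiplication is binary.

Parenthesizations of m factors correspond to full binary trees with m leaves, counted by C_{m−1}; m = 4 gives C_3.
C_3 = C(6,3)/4 = 20/4 = 5.

5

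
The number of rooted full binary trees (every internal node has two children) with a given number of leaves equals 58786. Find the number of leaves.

12

Full binary trees with L leaves are counted by C_{L−1}; 58786 = C_11.
So the index is 11, and the number of leaves is 11 + 1 = 12.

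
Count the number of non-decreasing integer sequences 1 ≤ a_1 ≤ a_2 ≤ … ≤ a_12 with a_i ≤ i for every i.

Such sub-staircase sequences of length n are counted by C_n; here n = 12.
C_12 = C(24,12)/13 = 2704156/13 = 208012.

208012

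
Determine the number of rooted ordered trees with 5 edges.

A rooted plane tree with 5 edges has 6 nodes, and the count is C_5.
C_5 = C_4 · 2(2·4+1)/(4+2) = 14 · 18/6 = 42.

42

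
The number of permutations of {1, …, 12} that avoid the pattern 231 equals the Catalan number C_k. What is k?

For any fixed pattern of length 3, the pattern-avoiding permutations of [12] number C_12.

12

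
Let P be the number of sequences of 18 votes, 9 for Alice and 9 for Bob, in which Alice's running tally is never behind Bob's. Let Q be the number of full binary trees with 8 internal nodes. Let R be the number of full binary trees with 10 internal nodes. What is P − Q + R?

20228

Reading a vote for the leader as '(' and for the other as ')' turns such a sequence into a balanced string of 9 pairs, so the count is C_9. So P = C_9 = 4862.
Full binary trees with n internal nodes are counted by C_n; here n = 8. So Q = C_8 = 1430.
The number of full binary trees on 10 internal nodes is the Catalan number C_10. So R = C_10 = 16796.
P − Q + R = 4862 − 1430 + 16796 = 20228.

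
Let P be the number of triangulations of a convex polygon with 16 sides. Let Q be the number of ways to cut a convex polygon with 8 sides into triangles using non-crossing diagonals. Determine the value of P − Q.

2674308

A convex 16-gon is triangulated into 14 triangles, and the number of such triangulations is the Catalan number C_{16−2} = C_14. So P = C_14 = 2674440.
Triangulations of a convex m-gon are counted by C_{m−2}; with m = 8 this is C_6. So Q = C_6 = 132.
P − Q = 2674440 − 132 = 2674308.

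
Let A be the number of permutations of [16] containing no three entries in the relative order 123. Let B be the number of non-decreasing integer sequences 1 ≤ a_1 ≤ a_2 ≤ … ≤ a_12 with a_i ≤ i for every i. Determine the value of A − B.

Permutations of [n] avoiding any single length-3 pattern are counted by C_n; here n = 16. So A = C_16 = 35357670.
Weakly increasing sequences with a_i ≤ i biject with Dyck paths of semilength 12, so there are C_12. So B = C_12 = 208012.
A − B = 35357670 − 208012 = 35149658.

35149658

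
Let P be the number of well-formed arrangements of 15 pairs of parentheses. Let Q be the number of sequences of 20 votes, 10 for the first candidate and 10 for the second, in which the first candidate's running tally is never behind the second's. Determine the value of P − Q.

9678049

A balanced arrangement of 15 bracket pairs is a Dyck word of semilength 15, so the count is C_15. So P = C_15 = 9694845.
Reading a vote for the leader as '(' and for the other as ')' turns such a sequence into a balanced string of 10 pairs, so the count is C_10. So Q = C_10 = 16796.
P − Q = 9694845 − 16796 = 9678049.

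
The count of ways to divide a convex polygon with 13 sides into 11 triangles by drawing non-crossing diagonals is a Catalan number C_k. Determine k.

11

A convex 13-gon is triangulated into 11 triangles, and the number of such triangulations is the Catalan number C_{13−2} = C_11.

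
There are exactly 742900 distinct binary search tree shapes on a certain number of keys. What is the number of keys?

13

Binary search tree shapes on n keys are counted by C_n. The Catalan number equal to 742900 is C_13.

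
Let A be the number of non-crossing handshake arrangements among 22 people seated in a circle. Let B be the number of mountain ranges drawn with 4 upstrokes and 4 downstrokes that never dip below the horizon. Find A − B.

With 22 = 2·11 people, non-crossing handshake pairings are non-crossing perfect matchings on a circle, counted by C_11. So A = C_11 = 58786.
Dyck paths of semilength n (length 2n) are counted by C_n; here n = 4. So B = C_4 = 14.
A − B = 58786 − 14 = 58772.

58772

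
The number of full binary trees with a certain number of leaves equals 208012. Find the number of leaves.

Full binary trees with L leaves are counted by C_{L−1}, and C_12 = 208012.
So the index is 12, and the number of leaves is 12 + 1 = 13.

13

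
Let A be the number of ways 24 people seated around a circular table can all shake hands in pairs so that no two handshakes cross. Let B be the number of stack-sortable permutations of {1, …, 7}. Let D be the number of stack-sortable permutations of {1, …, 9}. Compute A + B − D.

203579

With 24 = 2·12 people, non-crossing handshake pairings are non-crossing perfect matchings on a circle, counted by C_12. So A = C_12 = 208012.
Stack-sortable permutations are exactly the 231-avoiding ones, counted by C_n; here n = 7. So B = C_7 = 429.
By Knuth's characterisation, the stack-sortable permutations of length 9 are the 231-avoiders, numbering C_9. So D = C_9 = 4862.
A + B − D = 208012 + 429 − 4862 = 203579.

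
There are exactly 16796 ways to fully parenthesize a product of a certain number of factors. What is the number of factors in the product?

11

Parenthesizations of m factors are counted by C_{m−1}, and C_10 = 16796.
So the index is 10, and the number of factors is 10 + 1 = 11.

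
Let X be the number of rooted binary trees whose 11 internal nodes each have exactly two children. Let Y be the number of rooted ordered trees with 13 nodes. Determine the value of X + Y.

The number of full binary trees on 11 internal nodes is the Catalan number C_11. So X = C_11 = 58786.
A rooted plane tree on 13 nodes has 12 edges, and such trees are counted by C_12. So Y = C_12 = 208012.
X + Y = 58786 + 208012 = 266798.

266798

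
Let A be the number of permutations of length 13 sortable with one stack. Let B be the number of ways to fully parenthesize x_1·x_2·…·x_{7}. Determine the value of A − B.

Stack-sortable permutations are exactly the 231-avoiding ones, counted by C_n; here n = 13. So A = C_13 = 742900.
Ways to associate a product of 7 factors correspond to binary trees on 7 leaves, so the count is C_6. So B = C_6 = 132.
A − B = 742900 − 132 = 742768.

742768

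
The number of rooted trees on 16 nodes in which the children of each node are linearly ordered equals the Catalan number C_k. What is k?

15

Rooted ordered (plane) trees on m nodes have m−1 edges and are counted by C_{m−1}; m = 16 gives C_15.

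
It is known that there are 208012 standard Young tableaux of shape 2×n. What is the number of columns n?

12

Standard Young tableaux of shape 2×n are counted by C_n. Since C_12 = 208012, the index is 12.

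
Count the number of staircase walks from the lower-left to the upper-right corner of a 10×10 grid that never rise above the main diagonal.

Monotone paths in an n×n grid that stay weakly below the diagonal are counted by C_n; here n = 10.
C_10 = 16796.

16796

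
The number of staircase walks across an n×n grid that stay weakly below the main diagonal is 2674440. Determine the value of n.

14

Such diagonal-avoiding paths in an n×n grid are counted by C_n. Since C_14 = 2674440, the index is 14.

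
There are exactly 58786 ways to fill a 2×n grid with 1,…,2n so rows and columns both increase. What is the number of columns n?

Standard Young tableaux of shape 2×n are counted by C_n; 58786 = C_11.

11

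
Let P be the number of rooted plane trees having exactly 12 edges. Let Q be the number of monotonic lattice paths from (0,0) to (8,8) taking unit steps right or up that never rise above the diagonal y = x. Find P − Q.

206582

A rooted plane tree with 12 edges has 13 nodes, and the count is C_12. So P = C_12 = 208012.
Monotone paths in an n×n grid that stay weakly below the diagonal are counted by C_n; here n = 8. So Q = C_8 = 1430.
P − Q = 208012 − 1430 = 206582.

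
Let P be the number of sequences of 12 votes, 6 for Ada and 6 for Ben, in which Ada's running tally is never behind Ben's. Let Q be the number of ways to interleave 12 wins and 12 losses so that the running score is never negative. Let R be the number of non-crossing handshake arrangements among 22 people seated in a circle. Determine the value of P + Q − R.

149358

Reading a vote for the leader as '(' and for the other as ')' turns such a sequence into a balanced string of 6 pairs, so the count is C_6. So P = C_6 = 132.
Ballot sequences with n votes each where one side never trails are Dyck words, counted by C_n; here n = 12. So Q = C_12 = 208012.
Non-crossing handshake pairings of 2n people are counted by C_n; 22 people gives n = 11. So R = C_11 = 58786.
P + Q − R = 132 + 208012 − 58786 = 149358.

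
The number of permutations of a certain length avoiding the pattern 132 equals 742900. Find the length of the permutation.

13

Permutations of [n] avoiding a fixed length-3 pattern are counted by C_n. The Catalan number equal to 742900 is C_13.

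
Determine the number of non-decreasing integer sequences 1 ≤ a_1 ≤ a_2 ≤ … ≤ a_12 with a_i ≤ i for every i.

Such sub-staircase sequences of length n are counted by C_n; here n = 12.
C_12 = C_11 · 2(2·11+1)/(11+2) = 58786 · 46/13 = 208012.

208012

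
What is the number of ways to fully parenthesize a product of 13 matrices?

Bracketing 13 factors into binary products is counted by C_{13−1} = C_12.
C_12 = C(24,12)/13 = 2704156/13 = 208012.

208012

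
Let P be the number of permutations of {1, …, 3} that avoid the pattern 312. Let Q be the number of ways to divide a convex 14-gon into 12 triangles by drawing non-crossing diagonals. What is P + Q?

208017

Permutations of [n] avoiding any single length-3 pattern are counted by C_n; here n = 3. So P = C_3 = 5.
The number of triangulations of a 14-gon is the Catalan number C_12 (index = sides − 2). So Q = C_12 = 208012.
P + Q = 5 + 208012 = 208017.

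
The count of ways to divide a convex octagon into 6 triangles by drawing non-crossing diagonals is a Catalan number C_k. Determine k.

6

The number of triangulations of an 8-gon is the Catalan number C_6 (index = sides − 2).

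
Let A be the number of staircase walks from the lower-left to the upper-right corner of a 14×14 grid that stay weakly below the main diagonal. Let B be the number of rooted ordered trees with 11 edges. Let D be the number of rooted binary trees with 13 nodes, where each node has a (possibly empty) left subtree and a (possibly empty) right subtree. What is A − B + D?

3358554

Monotone paths in an n×n grid that stay weakly below the diagonal are counted by C_n; here n = 14. So A = C_14 = 2674440.
Rooted ordered trees with n edges are counted by C_n; here n = 11. So B = C_11 = 58786.
Rooted binary trees with 13 nodes (each child slot possibly empty) number C_13. So D = C_13 = 742900.
A − B + D = 2674440 − 58786 + 742900 = 3358554.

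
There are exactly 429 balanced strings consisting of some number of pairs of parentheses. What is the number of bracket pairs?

Balanced strings of n bracket-pairs are counted by C_n. The Catalan number equal to 429 is C_7.

7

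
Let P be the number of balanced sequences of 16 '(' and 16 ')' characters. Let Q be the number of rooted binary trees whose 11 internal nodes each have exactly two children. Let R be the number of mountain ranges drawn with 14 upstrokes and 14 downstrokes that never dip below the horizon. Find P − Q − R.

A balanced arrangement of 16 bracket pairs is a Dyck word of semilength 16, so the count is C_16. So P = C_16 = 35357670.
The number of full binary trees on 11 internal nodes is the Catalan number C_11. So Q = C_11 = 58786.
Paths of 14 up- and 14 down-steps that never dip below the axis are Dyck paths; their count is C_14. So R = C_14 = 2674440.
P − Q − R = 35357670 − 58786 − 2674440 = 32624444.

32624444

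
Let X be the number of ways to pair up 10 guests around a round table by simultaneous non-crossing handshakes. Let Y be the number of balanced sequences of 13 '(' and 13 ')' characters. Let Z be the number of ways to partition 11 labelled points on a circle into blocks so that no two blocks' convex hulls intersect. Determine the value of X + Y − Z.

With 10 = 2·5 people, non-crossing handshake pairings are non-crossing perfect matchings on a circle, counted by C_5. So X = C_5 = 42.
With 13 pairs the number of balanced bracket strings is the Catalan number C_13. So Y = C_13 = 742900.
Non-crossing partitions of an n-element set are counted by C_n; here n = 11. So Z = C_11 = 58786.
X + Y − Z = 42 + 742900 − 58786 = 684156.

684156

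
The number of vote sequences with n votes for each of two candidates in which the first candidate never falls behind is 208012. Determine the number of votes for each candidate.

12

Such ballot sequences with n votes each are counted by C_n. Since C_12 = 208012, the index is 12.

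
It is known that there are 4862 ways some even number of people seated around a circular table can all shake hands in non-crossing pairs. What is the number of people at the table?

Non-crossing handshake pairings of 2n people are counted by C_n; 4862 = C_9.
So n = 9, and there are 2n = 18 people.

18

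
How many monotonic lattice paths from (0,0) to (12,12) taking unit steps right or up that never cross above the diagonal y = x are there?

Monotone paths in an n×n grid that stay weakly below the diagonal are counted by C_n; here n = 12.
C_12 = 208012.

208012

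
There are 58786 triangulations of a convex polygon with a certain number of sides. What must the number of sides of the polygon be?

13

Triangulations of a convex m-gon are counted by C_{m−2}; 58786 = C_11.
So m − 2 = 11, giving m = 13 sides.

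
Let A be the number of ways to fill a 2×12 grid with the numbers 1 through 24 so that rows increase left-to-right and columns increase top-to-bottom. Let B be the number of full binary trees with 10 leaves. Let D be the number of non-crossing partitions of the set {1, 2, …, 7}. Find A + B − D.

212445

Standard Young tableaux of shape 2×n are counted by C_n; here n = 12. So A = C_12 = 208012.
Full binary trees with 10 leaves have 10−1 = 9 internal nodes, so there are C_9 of them. So B = C_9 = 4862.
The non-crossing partitions of [7] form a lattice of size C_7. So D = C_7 = 429.
A + B − D = 208012 + 4862 − 429 = 212445.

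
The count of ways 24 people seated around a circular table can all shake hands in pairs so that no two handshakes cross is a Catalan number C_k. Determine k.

Non-crossing handshake pairings of 2n people are counted by C_n; 24 people gives n = 12.

12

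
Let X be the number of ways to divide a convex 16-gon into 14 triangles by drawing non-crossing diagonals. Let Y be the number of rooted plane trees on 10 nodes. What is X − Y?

2669578

A convex 16-gon is triangulated into 14 triangles, and the number of such triangulations is the Catalan number C_{16−2} = C_14. So X = C_14 = 2674440.
A rooted plane tree on 10 nodes has 9 edges, and such trees are counted by C_9. So Y = C_9 = 4862.
X − Y = 2674440 − 4862 = 2669578.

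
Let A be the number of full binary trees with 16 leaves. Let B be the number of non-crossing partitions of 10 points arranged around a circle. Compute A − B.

A full binary tree with L leaves has L−1 internal nodes and is counted by C_{L−1}; L = 16 gives C_15. So A = C_15 = 9694845.
Non-crossing partitions of an n-element set are counted by C_n; here n = 10. So B = C_10 = 16796.
A − B = 9694845 − 16796 = 9678049.

9678049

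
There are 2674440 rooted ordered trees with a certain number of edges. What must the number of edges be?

14

Rooted ordered trees with n edges are counted by C_n; 2674440 = C_14.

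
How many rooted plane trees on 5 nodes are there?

Rooted ordered (plane) trees on m nodes have m−1 edges and are counted by C_{m−1}; m = 5 gives C_4.
C_4 = C_3 · 2(2·3+1)/(3+2) = 5 · 14/5 = 14.

14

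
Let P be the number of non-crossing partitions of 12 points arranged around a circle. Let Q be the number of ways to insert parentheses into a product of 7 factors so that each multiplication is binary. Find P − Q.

207880

Non-crossing partitions of an n-element set are counted by C_n; here n = 12. So P = C_12 = 208012.
Ways to associate a product of 7 factors correspond to binary trees on 7 leaves, so the count is C_6. So Q = C_6 = 132.
P − Q = 208012 − 132 = 207880.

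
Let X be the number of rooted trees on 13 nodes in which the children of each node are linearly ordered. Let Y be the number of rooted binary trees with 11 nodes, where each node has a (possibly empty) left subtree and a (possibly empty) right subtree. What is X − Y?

Rooted ordered (plane) trees on m nodes have m−1 edges and are counted by C_{m−1}; m = 13 gives C_12. So X = C_12 = 208012.
Rooted binary trees with 11 nodes (each child slot possibly empty) number C_11. So Y = C_11 = 58786.
X − Y = 208012 − 58786 = 149226.

149226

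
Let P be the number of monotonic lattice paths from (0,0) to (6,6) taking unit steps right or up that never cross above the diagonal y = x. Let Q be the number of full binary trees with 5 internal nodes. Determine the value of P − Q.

90

Monotone paths in an n×n grid that stay weakly below the diagonal are counted by C_n; here n = 6. So P = C_6 = 132.
Full binary trees with n internal nodes are counted by C_n; here n = 5. So Q = C_5 = 42.
P − Q = 132 − 42 = 90.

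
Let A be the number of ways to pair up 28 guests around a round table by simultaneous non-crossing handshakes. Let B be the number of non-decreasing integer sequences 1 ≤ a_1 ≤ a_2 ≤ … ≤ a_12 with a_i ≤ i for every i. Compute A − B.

With 28 = 2·14 people, non-crossing handshake pairings are non-crossing perfect matchings on a circle, counted by C_14. So A = C_14 = 2674440.
Such sub-staircase sequences of length n are counted by C_n; here n = 12. So B = C_12 = 208012.
A − B = 2674440 − 208012 = 2466428.

2466428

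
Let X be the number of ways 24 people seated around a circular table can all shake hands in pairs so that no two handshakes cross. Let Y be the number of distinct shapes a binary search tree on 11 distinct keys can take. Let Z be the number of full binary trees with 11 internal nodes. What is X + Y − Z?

208012

Non-crossing handshake pairings of 2n people are counted by C_n; 24 people gives n = 12. So X = C_12 = 208012.
Rooted binary trees with 11 nodes (each child slot possibly empty) number C_11. So Y = C_11 = 58786.
Full binary trees with n internal nodes are counted by C_n; here n = 11. So Z = C_11 = 58786.
X + Y − Z = 208012 + 58786 − 58786 = 208012.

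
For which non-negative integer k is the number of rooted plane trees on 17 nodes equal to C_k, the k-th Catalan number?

16

A rooted plane tree on 17 nodes has 16 edges, and such trees are counted by C_16.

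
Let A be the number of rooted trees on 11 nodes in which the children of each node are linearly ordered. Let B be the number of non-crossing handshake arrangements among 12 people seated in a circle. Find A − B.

16664

A rooted plane tree on 11 nodes has 10 edges, and such trees are counted by C_10. So A = C_10 = 16796.
With 12 = 2·6 people, non-crossing handshake pairings are non-crossing perfect matchings on a circle, counted by C_6. So B = C_6 = 132.
A − B = 16796 − 132 = 16664.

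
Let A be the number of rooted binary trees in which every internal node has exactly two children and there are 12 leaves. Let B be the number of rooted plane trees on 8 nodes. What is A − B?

58357

A full binary tree with L leaves has L−1 internal nodes and is counted by C_{L−1}; L = 12 gives C_11. So A = C_11 = 58786.
Rooted ordered (plane) trees on m nodes have m−1 edges and are counted by C_{m−1}; m = 8 gives C_7. So B = C_7 = 429.
A − B = 58786 − 429 = 58357.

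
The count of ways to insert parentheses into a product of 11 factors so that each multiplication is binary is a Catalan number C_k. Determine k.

Bracketing 11 factors into binary products is counted by C_{11−1} = C_10.

10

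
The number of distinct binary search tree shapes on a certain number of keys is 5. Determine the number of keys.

Binary search tree shapes on n keys are counted by C_n, and C_3 = 5.

3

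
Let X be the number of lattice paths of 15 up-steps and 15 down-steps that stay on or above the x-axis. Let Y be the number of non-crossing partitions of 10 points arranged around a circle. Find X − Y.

9678049

Paths of 15 up- and 15 down-steps that never dip below the axis are Dyck paths; their count is C_15. So X = C_15 = 9694845.
The non-crossing partitions of [10] form a lattice of size C_10. So Y = C_10 = 16796.
X − Y = 9694845 − 16796 = 9678049.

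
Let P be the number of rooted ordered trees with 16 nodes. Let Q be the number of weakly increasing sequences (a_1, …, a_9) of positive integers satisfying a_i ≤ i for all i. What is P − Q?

9689983

Rooted ordered (plane) trees on m nodes have m−1 edges and are counted by C_{m−1}; m = 16 gives C_15. So P = C_15 = 9694845.
Such sub-staircase sequences of length n are counted by C_n; here n = 9. So Q = C_9 = 4862.
P − Q = 9694845 − 4862 = 9689983.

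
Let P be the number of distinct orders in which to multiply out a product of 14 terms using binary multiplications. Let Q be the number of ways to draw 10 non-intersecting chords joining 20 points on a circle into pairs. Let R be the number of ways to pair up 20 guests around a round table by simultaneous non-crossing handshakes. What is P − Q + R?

742900

Bracketing 14 factors into binary products is counted by C_{14−1} = C_13. So P = C_13 = 742900.
Non-crossing perfect matchings of 2n points on a circle are counted by C_n; with 20 points, n = 10. So Q = C_10 = 16796.
Non-crossing handshake pairings of 2n people are counted by C_n; 20 people gives n = 10. So R = C_10 = 16796.
P − Q + R = 742900 − 16796 + 16796 = 742900.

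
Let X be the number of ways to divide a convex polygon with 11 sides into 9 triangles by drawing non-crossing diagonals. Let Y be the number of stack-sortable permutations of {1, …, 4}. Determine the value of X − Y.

Triangulations of a convex m-gon are counted by C_{m−2}; with m = 11 this is C_9. So X = C_9 = 4862.
Stack-sortable permutations are exactly the 231-avoiding ones, counted by C_n; here n = 4. So Y = C_4 = 14.
X − Y = 4862 − 14 = 4848.

4848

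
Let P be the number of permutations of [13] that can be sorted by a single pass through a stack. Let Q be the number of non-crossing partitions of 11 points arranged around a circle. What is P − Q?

Stack-sortable permutations are exactly the 231-avoiding ones, counted by C_n; here n = 13. So P = C_13 = 742900.
Non-crossing partitions of an n-element set are counted by C_n; here n = 11. So Q = C_11 = 58786.
P − Q = 742900 − 58786 = 684114.

684114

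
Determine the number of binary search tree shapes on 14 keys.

There are C_n binary search tree shapes on n keys; with n = 14 that is C_14.
C_14 = 2674440.

2674440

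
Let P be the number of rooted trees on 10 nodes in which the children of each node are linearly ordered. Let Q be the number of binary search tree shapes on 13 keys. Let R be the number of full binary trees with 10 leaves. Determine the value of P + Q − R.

742900

A rooted plane tree on 10 nodes has 9 edges, and such trees are counted by C_9. So P = C_9 = 4862.
There are C_n binary search tree shapes on n keys; with n = 13 that is C_13. So Q = C_13 = 742900.
Full binary trees with 10 leaves have 10−1 = 9 internal nodes, so there are C_9 of them. So R = C_9 = 4862.
P + Q − R = 4862 + 742900 − 4862 = 742900.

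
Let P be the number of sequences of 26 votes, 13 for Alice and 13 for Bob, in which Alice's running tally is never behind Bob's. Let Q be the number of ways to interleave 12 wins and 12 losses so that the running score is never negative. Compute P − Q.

534888

Reading a vote for the leader as '(' and for the other as ')' turns such a sequence into a balanced string of 13 pairs, so the count is C_13. So P = C_13 = 742900.
Reading a vote for the leader as '(' and for the other as ')' turns such a sequence into a balanced string of 12 pairs, so the count is C_12. So Q = C_12 = 208012.
P − Q = 742900 − 208012 = 534888.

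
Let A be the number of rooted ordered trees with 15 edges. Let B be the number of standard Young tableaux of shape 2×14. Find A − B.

7020405

A rooted plane tree with 15 edges has 16 nodes, and the count is C_15. So A = C_15 = 9694845.
Standard Young tableaux of shape 2×n are counted by C_n; here n = 14. So B = C_14 = 2674440.
A − B = 9694845 − 2674440 = 7020405.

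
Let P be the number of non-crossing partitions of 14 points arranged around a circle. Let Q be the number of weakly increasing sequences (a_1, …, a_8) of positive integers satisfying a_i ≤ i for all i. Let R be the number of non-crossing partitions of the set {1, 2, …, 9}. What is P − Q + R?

Non-crossing partitions of an n-element set are counted by C_n; here n = 14. So P = C_14 = 2674440.
Such sub-staircase sequences of length n are counted by C_n; here n = 8. So Q = C_8 = 1430.
Non-crossing partitions of an n-element set are counted by C_n; here n = 9. So R = C_9 = 4862.
P − Q + R = 2674440 − 1430 + 4862 = 2677872.

2677872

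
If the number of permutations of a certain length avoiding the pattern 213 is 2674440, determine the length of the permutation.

Permutations of [n] avoiding a fixed length-3 pattern are counted by C_n, and C_14 = 2674440.

14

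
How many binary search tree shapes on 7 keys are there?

429

Binary trees (left/right distinguished) on n nodes are counted by C_n; here n = 7.
C_7 = C(14,7)/8 = 3432/8 = 429.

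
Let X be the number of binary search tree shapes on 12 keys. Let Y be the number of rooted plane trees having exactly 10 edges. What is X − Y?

Rooted binary trees with 12 nodes (each child slot possibly empty) number C_12. So X = C_12 = 208012.
Rooted ordered trees with n edges are counted by C_n; here n = 10. So Y = C_10 = 16796.
X − Y = 208012 − 16796 = 191216.

191216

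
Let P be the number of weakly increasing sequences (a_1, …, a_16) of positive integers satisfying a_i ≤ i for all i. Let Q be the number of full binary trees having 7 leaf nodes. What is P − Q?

Such sub-staircase sequences of length n are counted by C_n; here n = 16. So P = C_16 = 35357670.
A full binary tree with L leaves has L−1 internal nodes and is counted by C_{L−1}; L = 7 gives C_6. So Q = C_6 = 132.
P − Q = 35357670 − 132 = 35357538.

35357538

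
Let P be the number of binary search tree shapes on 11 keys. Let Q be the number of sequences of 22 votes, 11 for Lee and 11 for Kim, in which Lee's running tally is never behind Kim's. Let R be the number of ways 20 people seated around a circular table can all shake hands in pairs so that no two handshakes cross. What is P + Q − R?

100776

Rooted binary trees with 11 nodes (each child slot possibly empty) number C_11. So P = C_11 = 58786.
Reading a vote for the leader as '(' and for the other as ')' turns such a sequence into a balanced string of 11 pairs, so the count is C_11. So Q = C_11 = 58786.
Non-crossing handshake pairings of 2n people are counted by C_n; 20 people gives n = 10. So R = C_10 = 16796.
P + Q − R = 58786 + 58786 − 16796 = 100776.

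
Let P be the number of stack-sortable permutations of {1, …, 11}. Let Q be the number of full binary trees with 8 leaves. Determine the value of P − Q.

Stack-sortable permutations are exactly the 231-avoiding ones, counted by C_n; here n = 11. So P = C_11 = 58786.
Full binary trees with 8 leaves have 8−1 = 7 internal nodes, so there are C_7 of them. So Q = C_7 = 429.
P − Q = 58786 − 429 = 58357.

58357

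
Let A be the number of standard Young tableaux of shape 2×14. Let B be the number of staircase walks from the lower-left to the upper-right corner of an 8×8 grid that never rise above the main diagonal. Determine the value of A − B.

Standard Young tableaux of shape 2×n are counted by C_n; here n = 14. So A = C_14 = 2674440.
Monotone paths in an n×n grid that stay weakly below the diagonal are counted by C_n; here n = 8. So B = C_8 = 1430.
A − B = 2674440 − 1430 = 2673010.

2673010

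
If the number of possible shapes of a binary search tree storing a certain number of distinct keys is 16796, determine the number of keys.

10

Binary search tree shapes on n keys are counted by C_n. Since C_10 = 16796, the index is 10.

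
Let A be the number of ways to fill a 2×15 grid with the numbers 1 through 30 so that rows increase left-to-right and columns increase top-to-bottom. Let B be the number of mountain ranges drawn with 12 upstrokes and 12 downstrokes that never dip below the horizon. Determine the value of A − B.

By the hook-length formula (or a Dyck-path bijection), SYT of shape 2×15 number C_15. So A = C_15 = 9694845.
A Dyck path with 12 up-steps and 12 down-steps has semilength 12, so there are C_12 of them. So B = C_12 = 208012.
A − B = 9694845 − 208012 = 9486833.

9486833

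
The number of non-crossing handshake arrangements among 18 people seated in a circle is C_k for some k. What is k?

With 18 = 2·9 people, non-crossing handshake pairings are non-crossing perfect matchings on a circle, counted by C_9.

9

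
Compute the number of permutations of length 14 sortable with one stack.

2674440

Stack-sortable permutations are exactly the 231-avoiding ones, counted by C_n; here n = 14.
C_14 = C(28,14)/15 = 40116600/15 = 2674440.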